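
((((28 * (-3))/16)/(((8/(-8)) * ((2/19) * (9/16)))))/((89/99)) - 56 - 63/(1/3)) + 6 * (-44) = -36523/89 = -410.37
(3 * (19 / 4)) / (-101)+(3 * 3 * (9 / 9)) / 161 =-5541 / 65044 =-0.09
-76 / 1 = -76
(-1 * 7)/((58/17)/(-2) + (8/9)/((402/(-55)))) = 215271/56201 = 3.83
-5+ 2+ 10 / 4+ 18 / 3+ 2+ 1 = 17 / 2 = 8.50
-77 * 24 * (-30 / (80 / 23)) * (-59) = -940401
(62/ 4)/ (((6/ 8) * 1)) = 62/ 3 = 20.67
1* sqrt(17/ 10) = sqrt(170)/ 10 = 1.30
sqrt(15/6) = sqrt(10)/2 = 1.58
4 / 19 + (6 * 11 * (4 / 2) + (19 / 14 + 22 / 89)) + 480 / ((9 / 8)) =39806519 / 71022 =560.48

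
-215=-215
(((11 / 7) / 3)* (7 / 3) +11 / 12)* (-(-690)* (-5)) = -7379.17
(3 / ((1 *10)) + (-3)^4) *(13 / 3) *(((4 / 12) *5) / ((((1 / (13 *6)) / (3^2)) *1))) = 412191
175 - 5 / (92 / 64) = 3945 / 23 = 171.52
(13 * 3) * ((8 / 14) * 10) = 1560 / 7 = 222.86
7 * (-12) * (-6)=504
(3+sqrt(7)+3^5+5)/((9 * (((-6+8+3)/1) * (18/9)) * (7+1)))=sqrt(7)/720+251/720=0.35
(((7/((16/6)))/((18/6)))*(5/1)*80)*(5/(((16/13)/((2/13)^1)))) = 875/4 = 218.75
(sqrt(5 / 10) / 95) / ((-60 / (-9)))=3*sqrt(2) / 3800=0.00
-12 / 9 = -4 / 3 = -1.33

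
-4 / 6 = -2 / 3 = -0.67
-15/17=-0.88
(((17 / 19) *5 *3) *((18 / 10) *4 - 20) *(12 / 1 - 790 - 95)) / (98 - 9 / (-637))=1530.11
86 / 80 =43 / 40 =1.08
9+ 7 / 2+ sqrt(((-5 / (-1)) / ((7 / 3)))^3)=15* sqrt(105) / 49+ 25 / 2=15.64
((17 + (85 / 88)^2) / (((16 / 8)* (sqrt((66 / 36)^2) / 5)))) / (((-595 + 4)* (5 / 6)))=-416619 / 8390624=-0.05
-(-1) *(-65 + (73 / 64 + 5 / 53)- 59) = -416419 / 3392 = -122.77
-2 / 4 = -1 / 2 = -0.50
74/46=37/23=1.61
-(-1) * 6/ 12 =1/ 2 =0.50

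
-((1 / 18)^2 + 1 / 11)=-335 / 3564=-0.09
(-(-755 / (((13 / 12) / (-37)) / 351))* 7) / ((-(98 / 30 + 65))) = 237587175 / 256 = 928074.90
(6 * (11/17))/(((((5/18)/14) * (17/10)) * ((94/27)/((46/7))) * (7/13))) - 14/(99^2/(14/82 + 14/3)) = 46246561449878/114622332363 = 403.47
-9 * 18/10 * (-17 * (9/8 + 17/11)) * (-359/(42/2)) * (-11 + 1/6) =167801985/1232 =136202.91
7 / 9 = 0.78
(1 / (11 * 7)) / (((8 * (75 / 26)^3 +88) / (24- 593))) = -1250093 / 47371247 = -0.03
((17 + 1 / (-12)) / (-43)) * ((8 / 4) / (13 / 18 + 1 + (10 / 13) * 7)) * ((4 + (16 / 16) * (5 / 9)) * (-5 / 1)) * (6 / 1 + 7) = 7032935 / 214527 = 32.78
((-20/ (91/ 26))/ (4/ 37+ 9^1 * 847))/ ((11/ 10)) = -2960/ 4343647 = -0.00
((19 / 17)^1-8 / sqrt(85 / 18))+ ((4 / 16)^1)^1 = 93 / 68-24 * sqrt(170) / 85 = -2.31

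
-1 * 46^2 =-2116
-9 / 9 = -1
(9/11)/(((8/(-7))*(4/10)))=-315/176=-1.79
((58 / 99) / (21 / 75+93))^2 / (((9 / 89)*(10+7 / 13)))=608148125 / 16429735302948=0.00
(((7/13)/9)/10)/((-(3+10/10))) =-0.00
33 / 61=0.54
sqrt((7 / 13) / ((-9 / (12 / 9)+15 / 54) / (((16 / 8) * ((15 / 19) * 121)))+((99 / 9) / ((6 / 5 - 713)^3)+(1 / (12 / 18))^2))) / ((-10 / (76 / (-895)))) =8925972 * sqrt(126846254947582717864590) / 759492354581186077475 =0.00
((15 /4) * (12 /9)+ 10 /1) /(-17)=-0.88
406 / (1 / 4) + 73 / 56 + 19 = 92081 / 56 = 1644.30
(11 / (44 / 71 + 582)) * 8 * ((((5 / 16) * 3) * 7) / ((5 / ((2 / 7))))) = 2343 / 41366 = 0.06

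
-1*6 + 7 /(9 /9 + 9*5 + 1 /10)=-2696 /461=-5.85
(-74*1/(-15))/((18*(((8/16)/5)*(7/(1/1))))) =74/189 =0.39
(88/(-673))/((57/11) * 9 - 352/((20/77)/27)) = 4840/1352667411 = 0.00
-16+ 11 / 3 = -37 / 3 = -12.33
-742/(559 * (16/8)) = -371/559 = -0.66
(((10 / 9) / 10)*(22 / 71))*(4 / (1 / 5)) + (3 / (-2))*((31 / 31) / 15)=3761 / 6390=0.59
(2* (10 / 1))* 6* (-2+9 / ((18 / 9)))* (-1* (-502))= 150600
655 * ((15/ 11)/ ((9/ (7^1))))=22925/ 33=694.70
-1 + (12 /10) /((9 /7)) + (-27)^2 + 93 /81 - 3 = 98156 /135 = 727.08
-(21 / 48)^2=-49 / 256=-0.19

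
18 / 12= 3 / 2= 1.50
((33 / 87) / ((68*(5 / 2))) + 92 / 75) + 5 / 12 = 243379 / 147900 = 1.65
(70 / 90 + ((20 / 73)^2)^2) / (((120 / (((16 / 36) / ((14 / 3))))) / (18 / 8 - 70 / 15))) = -5806602923 / 3864432635280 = -0.00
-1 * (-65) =65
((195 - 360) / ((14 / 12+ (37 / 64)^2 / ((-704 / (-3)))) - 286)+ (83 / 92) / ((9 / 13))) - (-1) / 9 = 4067221690637 / 2040200451396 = 1.99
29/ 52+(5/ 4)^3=2089/ 832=2.51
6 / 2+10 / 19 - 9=-104 / 19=-5.47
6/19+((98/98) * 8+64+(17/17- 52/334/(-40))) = 4652867/63460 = 73.32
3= 3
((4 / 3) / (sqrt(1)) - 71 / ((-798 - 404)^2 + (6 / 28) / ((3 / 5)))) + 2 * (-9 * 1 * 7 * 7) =-752682064 / 854673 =-880.67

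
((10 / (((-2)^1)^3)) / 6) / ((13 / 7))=-35 / 312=-0.11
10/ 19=0.53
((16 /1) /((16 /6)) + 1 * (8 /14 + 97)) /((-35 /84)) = -1740 /7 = -248.57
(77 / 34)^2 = 5929 / 1156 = 5.13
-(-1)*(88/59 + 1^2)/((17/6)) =882/1003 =0.88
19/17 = 1.12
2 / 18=1 / 9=0.11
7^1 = 7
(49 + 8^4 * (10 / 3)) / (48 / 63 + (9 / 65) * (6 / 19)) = 355370015 / 20894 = 17008.23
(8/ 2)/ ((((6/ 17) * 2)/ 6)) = 34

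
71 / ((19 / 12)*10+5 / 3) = 142 / 35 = 4.06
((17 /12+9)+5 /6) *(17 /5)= 153 /4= 38.25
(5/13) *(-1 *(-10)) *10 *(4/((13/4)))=8000/169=47.34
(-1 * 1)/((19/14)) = -14/19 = -0.74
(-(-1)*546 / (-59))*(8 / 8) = -546 / 59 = -9.25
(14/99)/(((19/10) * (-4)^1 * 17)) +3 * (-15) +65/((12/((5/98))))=-560623825/12534984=-44.72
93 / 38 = 2.45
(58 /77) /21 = 58 /1617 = 0.04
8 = 8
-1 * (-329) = 329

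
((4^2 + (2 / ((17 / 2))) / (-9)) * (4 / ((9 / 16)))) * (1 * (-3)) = -156416 / 459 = -340.78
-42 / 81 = -14 / 27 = -0.52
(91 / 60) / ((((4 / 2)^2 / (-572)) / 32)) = -104104 / 15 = -6940.27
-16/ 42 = -8/ 21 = -0.38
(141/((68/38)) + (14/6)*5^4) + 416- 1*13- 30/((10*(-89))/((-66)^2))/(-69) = 404642659/208794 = 1938.00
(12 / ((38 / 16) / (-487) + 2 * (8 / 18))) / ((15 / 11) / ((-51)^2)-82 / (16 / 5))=-32102915328 / 60600529865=-0.53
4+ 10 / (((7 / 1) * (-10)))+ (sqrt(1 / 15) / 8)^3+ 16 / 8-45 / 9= sqrt(15) / 115200+ 6 / 7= 0.86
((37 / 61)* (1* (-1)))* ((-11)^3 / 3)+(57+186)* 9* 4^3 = 25663391 / 183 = 140237.11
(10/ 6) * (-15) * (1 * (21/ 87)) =-175/ 29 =-6.03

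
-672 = -672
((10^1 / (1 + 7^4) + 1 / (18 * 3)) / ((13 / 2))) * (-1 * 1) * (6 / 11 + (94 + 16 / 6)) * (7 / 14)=-2359484 / 13911183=-0.17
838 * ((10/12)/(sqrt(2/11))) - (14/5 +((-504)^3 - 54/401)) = 2095 * sqrt(22)/6 +256688242976/2005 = 128025699.07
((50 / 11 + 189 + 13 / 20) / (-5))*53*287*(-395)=51338904687 / 220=233358657.67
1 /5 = 0.20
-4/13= -0.31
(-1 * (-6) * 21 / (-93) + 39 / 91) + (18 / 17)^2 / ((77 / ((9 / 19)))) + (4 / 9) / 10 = -516045191 / 589815765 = -0.87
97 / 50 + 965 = 48347 / 50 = 966.94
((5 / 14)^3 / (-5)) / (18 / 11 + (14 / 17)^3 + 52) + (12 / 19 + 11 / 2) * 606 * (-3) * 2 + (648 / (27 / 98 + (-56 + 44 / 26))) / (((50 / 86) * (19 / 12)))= -5862019898905429663157 / 262783065614913200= -22307.45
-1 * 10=-10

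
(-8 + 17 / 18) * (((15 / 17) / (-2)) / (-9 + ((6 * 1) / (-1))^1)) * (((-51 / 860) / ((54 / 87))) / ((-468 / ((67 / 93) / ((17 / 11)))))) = -2714371 / 137445310080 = -0.00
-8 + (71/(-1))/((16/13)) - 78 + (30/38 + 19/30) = -648727/4560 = -142.26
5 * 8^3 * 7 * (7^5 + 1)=301199360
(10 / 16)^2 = 25 / 64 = 0.39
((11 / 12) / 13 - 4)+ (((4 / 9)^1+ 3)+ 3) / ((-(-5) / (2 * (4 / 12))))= -21553 / 7020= -3.07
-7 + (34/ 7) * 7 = 27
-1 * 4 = -4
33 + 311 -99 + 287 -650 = -118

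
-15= -15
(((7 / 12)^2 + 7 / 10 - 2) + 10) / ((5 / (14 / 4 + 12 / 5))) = 384031 / 36000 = 10.67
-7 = -7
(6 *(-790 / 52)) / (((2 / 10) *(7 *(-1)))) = 5925 / 91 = 65.11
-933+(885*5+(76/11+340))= 42228/11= 3838.91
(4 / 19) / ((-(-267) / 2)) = 8 / 5073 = 0.00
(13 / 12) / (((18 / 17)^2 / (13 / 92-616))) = -212867863 / 357696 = -595.11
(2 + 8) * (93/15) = 62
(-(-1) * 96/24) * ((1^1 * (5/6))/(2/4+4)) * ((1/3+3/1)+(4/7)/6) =2.54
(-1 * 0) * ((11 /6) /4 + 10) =0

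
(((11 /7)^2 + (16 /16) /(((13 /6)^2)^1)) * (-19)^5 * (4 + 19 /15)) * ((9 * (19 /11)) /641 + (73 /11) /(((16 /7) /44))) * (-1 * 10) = 15658723862090424385 /350335986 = 44696304370.20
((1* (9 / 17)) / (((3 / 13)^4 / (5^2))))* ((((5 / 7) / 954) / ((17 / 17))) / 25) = 142805 / 1021734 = 0.14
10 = 10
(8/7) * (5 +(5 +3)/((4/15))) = 40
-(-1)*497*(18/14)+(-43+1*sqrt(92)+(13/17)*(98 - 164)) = 2*sqrt(23)+9274/17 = 555.12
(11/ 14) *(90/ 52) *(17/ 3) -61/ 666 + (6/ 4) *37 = 7650229/ 121212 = 63.11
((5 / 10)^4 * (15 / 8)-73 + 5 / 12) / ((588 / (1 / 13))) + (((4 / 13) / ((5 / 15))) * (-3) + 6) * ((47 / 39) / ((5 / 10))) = 296780521 / 38158848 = 7.78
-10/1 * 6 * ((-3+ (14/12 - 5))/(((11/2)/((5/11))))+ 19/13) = -84640/1573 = -53.81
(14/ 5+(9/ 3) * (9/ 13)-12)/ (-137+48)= 0.08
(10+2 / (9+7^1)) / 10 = 81 / 80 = 1.01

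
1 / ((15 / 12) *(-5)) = -4 / 25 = -0.16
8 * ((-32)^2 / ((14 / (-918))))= -3760128 / 7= -537161.14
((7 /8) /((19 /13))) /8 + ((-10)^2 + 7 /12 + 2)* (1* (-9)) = -1122581 /1216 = -923.18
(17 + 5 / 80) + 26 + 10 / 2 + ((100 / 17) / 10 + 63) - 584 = -128479 / 272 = -472.35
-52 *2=-104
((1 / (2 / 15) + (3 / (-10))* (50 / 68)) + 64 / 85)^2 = 7458361 / 115600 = 64.52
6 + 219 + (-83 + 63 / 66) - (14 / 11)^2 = 34203 / 242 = 141.33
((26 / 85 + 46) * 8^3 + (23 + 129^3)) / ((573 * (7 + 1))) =23060719 / 48705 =473.48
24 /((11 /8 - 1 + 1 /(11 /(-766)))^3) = -16355328 /226423307375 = -0.00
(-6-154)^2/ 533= 25600/ 533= 48.03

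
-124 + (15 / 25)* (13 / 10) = -6161 / 50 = -123.22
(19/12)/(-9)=-19/108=-0.18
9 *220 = 1980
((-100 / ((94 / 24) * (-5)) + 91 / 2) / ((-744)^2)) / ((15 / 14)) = 33299 / 390242880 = 0.00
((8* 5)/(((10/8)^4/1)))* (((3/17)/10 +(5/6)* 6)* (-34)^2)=95033.75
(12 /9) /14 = 2 /21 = 0.10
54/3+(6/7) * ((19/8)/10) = 5097/280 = 18.20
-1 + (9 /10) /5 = -41 /50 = -0.82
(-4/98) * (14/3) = -4/21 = -0.19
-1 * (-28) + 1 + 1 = 30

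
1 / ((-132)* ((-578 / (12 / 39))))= 1 / 247962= 0.00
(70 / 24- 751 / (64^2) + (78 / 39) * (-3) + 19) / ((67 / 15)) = 966655 / 274432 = 3.52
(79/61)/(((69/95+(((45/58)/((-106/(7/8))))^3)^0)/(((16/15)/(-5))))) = -6004/37515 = -0.16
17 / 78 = 0.22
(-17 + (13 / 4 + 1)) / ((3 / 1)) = -17 / 4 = -4.25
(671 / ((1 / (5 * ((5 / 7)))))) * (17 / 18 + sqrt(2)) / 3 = 285175 / 378 + 16775 * sqrt(2) / 21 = 1884.12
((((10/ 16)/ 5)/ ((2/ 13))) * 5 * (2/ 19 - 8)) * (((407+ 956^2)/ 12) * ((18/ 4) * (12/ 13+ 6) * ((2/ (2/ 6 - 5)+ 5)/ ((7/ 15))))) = -694329215625/ 931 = -745788631.18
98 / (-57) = -98 / 57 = -1.72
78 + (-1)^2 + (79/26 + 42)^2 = 1424645/676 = 2107.46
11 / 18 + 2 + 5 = 137 / 18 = 7.61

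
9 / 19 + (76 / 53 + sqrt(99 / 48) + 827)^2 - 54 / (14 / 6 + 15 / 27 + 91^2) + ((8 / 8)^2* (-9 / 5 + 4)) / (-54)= 688684.81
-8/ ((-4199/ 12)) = 0.02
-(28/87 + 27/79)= -4561/6873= -0.66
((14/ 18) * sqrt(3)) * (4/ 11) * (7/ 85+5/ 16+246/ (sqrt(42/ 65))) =sqrt(3) * (3759+55760 * sqrt(2730))/ 33660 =150.11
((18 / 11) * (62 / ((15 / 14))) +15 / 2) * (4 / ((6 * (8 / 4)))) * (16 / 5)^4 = 122781696 / 34375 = 3571.83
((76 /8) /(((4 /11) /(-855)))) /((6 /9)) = -536085 /16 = -33505.31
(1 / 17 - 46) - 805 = -14466 / 17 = -850.94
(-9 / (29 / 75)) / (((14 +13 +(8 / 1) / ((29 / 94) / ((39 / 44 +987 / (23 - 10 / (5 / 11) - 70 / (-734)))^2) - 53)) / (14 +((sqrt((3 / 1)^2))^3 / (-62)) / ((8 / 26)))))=-7420352609102494867605 / 680151579242740755448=-10.91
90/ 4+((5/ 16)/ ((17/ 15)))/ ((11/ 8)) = 4245/ 187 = 22.70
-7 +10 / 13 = -81 / 13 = -6.23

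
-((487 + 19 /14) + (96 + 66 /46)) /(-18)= 32.54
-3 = -3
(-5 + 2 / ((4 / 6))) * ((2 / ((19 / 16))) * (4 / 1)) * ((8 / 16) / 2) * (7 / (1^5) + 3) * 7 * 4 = -17920 / 19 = -943.16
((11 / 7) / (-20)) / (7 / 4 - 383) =11 / 53375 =0.00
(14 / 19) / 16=7 / 152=0.05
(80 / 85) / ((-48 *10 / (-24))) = 0.05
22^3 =10648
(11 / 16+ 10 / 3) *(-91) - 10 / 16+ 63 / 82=-719801 / 1968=-365.75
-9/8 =-1.12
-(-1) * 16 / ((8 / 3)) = 6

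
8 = 8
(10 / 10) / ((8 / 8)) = 1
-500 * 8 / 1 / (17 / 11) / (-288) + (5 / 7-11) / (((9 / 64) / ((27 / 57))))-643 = -668.66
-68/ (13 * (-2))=34/ 13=2.62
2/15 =0.13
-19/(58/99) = -1881/58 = -32.43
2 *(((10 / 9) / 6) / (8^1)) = 5 / 108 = 0.05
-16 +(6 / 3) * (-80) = -176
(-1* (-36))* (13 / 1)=468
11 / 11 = 1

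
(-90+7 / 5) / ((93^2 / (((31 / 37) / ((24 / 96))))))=-1772 / 51615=-0.03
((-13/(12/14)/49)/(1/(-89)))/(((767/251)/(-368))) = -3317.49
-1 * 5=-5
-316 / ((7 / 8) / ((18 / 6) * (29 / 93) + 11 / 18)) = -1090832 / 1953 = -558.54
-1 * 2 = -2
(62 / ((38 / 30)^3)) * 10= 305.07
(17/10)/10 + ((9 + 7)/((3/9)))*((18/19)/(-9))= -9277/1900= -4.88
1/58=0.02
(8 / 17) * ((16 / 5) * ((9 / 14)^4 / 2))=26244 / 204085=0.13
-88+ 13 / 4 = -339 / 4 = -84.75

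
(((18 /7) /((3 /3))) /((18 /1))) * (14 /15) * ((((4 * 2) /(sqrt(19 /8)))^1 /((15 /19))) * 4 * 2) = 256 * sqrt(38) /225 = 7.01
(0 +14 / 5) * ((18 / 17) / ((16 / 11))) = 693 / 340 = 2.04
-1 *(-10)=10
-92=-92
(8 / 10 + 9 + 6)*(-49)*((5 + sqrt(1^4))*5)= -23226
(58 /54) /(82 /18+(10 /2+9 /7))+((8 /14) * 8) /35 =115303 /502005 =0.23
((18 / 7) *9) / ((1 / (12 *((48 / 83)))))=93312 / 581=160.61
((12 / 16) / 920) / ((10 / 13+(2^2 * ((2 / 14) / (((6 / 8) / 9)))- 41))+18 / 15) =-273 / 10774304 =-0.00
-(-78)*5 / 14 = 195 / 7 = 27.86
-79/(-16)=79/16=4.94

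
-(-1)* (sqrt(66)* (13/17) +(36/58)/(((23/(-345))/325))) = -87750/29 +13* sqrt(66)/17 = -3019.65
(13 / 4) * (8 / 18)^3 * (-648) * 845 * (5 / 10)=-703040 / 9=-78115.56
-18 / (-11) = 18 / 11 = 1.64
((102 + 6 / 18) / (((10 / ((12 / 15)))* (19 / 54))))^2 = 122146704 / 225625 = 541.37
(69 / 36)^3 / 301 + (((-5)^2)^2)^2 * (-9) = -1828574987833 / 520128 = -3515624.98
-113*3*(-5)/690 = 113/46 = 2.46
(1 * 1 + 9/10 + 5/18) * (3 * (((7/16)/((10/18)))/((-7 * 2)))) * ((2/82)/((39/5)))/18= -49/767520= -0.00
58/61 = 0.95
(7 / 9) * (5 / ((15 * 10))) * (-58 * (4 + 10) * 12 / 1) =-11368 / 45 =-252.62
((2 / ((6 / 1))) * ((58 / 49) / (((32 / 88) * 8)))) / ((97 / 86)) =0.12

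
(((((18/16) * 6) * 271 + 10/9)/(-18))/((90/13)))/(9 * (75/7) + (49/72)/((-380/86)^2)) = -21646509430/142162630767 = -0.15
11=11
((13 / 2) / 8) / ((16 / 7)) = 91 / 256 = 0.36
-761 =-761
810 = 810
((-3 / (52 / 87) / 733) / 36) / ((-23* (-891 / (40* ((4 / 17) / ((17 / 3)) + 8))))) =-168490 / 56435283333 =-0.00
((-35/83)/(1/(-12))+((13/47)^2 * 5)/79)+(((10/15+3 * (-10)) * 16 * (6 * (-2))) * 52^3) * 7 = 80291878175896851/14484413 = 5543329797.07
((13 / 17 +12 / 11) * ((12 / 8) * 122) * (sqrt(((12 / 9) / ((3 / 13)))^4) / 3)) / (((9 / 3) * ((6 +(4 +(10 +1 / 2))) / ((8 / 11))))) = 44.68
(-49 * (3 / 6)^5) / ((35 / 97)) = -679 / 160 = -4.24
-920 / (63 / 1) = -920 / 63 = -14.60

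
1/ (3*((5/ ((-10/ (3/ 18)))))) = -4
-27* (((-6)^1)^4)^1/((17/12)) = -24700.24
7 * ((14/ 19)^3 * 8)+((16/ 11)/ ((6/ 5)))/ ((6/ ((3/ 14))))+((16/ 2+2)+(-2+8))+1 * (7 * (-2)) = 38733832/ 1584429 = 24.45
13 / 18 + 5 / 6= 14 / 9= 1.56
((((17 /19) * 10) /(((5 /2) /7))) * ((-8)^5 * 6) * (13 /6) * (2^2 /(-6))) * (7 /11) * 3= 2838757376 /209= 13582571.18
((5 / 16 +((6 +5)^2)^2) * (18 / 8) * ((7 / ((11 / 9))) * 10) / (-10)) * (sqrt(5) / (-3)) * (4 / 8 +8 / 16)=44275329 * sqrt(5) / 704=140628.76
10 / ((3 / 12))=40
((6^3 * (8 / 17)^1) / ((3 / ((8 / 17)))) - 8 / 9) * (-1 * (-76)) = 2976160 / 2601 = 1144.24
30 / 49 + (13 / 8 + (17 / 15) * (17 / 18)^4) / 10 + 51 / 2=20342472503 / 771573600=26.36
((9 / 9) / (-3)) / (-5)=0.07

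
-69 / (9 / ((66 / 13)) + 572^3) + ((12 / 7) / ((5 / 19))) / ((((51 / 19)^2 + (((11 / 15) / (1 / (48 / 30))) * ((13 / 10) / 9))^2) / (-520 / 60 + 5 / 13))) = -6393936325347736212174 / 857283902230649223785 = -7.46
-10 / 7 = -1.43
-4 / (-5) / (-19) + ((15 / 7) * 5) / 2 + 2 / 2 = 6.32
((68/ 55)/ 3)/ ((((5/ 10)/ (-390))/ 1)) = -3536/ 11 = -321.45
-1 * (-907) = 907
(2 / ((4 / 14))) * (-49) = -343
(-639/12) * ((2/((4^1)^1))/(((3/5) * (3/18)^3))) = -9585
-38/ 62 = -19/ 31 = -0.61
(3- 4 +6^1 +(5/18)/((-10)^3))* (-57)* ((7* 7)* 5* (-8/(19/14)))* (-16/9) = -98778512/135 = -731692.68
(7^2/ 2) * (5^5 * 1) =153125/ 2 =76562.50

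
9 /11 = 0.82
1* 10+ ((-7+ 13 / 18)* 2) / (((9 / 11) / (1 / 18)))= 13337 / 1458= 9.15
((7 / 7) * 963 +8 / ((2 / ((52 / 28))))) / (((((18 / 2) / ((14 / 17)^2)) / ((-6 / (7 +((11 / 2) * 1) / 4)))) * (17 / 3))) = -3043264 / 329171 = -9.25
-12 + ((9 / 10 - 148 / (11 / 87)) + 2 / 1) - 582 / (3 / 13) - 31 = -410591 / 110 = -3732.65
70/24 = 35/12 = 2.92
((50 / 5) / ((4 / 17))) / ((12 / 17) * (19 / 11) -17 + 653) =3179 / 47664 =0.07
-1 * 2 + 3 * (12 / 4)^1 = 7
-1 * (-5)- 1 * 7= -2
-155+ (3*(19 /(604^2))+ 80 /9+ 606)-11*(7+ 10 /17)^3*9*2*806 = -1124819625980024927 /16131069072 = -69730011.13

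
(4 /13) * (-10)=-40 /13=-3.08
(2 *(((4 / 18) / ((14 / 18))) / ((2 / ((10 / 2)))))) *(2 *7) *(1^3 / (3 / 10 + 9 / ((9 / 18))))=200 / 183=1.09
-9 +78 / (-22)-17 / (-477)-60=-72.51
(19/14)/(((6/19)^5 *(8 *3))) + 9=70560505/2612736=27.01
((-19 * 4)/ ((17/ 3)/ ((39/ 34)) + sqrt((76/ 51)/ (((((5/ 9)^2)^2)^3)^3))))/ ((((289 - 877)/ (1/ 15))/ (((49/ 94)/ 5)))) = -706356368027627468109130859375/ 367191191320959145873046052599431244036576 + 220620975008543782439117431640625 * sqrt(969)/ 367191191320959145873046052599431244036576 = 0.00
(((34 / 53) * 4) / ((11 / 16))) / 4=544 / 583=0.93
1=1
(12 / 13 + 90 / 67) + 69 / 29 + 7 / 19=2406368 / 479921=5.01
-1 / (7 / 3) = -3 / 7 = -0.43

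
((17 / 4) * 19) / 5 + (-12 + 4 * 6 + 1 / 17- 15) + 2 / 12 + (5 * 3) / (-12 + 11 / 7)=888839 / 74460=11.94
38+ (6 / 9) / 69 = 7868 / 207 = 38.01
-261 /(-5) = 261 /5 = 52.20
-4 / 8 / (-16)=1 / 32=0.03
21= 21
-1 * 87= -87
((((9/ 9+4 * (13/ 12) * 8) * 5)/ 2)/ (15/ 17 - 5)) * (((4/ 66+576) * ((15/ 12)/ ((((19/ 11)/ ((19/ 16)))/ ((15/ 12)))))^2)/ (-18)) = 118865965625/ 148635648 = 799.71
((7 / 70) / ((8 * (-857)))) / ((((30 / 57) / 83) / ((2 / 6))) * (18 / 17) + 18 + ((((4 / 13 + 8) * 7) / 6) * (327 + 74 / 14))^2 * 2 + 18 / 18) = -4530721 / 6443862257484742960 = -0.00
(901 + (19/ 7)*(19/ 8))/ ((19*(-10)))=-50817/ 10640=-4.78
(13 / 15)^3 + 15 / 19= 1.44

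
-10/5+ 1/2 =-3/2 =-1.50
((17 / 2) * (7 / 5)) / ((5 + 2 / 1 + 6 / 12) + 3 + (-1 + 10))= 119 / 195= 0.61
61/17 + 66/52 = 2147/442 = 4.86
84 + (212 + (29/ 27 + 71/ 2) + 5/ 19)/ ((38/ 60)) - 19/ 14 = 21630583/ 45486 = 475.54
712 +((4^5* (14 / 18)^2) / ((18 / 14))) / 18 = 4847048 / 6561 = 738.77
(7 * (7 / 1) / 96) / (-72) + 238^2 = 391523279 / 6912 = 56643.99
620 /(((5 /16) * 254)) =992 /127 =7.81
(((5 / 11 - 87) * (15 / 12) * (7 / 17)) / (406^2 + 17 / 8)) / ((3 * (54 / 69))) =-0.00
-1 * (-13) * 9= 117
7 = 7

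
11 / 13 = 0.85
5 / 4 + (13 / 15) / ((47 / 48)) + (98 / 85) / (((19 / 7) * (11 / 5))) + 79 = 271621491 / 3339820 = 81.33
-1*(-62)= 62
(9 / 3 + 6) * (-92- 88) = -1620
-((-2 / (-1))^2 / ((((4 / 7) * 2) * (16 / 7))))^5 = -282475249 / 33554432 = -8.42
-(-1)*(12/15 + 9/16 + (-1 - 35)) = -2771/80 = -34.64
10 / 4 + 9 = 23 / 2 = 11.50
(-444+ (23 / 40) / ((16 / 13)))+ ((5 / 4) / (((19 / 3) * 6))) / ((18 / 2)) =-48539831 / 109440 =-443.53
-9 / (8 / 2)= -9 / 4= -2.25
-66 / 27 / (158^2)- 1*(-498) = 55944313 / 112338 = 498.00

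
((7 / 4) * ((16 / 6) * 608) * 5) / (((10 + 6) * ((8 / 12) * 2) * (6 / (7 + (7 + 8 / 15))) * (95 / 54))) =4578 / 5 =915.60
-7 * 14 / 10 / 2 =-49 / 10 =-4.90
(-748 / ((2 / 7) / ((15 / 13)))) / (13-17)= 19635 / 26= 755.19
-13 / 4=-3.25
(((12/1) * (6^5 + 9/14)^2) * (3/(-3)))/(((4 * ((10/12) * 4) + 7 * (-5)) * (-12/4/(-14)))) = 71119980774/455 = 156307650.05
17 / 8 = 2.12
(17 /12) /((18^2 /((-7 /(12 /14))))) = -0.04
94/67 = 1.40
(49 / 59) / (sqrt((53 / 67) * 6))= 49 * sqrt(21306) / 18762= 0.38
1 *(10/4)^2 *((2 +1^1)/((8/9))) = 675/32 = 21.09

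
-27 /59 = -0.46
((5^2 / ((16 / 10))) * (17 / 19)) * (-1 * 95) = -10625 / 8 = -1328.12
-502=-502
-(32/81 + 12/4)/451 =-25/3321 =-0.01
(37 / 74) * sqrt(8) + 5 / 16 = 5 / 16 + sqrt(2) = 1.73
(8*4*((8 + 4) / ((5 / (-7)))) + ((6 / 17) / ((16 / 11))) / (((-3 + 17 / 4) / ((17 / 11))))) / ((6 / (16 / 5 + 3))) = -55521 / 100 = -555.21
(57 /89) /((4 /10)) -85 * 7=-105625 /178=-593.40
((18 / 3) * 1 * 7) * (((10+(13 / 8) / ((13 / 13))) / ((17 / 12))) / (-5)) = -5859 / 85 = -68.93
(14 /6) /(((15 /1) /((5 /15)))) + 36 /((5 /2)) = 1951 /135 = 14.45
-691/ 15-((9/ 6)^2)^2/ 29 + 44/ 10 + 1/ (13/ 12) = -740455/ 18096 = -40.92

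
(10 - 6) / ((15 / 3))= 4 / 5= 0.80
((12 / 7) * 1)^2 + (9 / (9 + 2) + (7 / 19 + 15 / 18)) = 304693 / 61446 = 4.96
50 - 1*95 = -45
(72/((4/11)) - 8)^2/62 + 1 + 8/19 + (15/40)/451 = 1240385263/2125112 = 583.68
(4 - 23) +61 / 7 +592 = 4072 / 7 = 581.71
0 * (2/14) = 0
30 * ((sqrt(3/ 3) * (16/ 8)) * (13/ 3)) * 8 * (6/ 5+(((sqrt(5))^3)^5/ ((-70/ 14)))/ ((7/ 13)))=2496 - 422500000 * sqrt(5)/ 7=-134960178.36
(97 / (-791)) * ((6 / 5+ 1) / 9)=-1067 / 35595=-0.03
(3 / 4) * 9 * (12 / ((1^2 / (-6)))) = -486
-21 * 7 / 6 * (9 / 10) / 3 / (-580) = 147 / 11600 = 0.01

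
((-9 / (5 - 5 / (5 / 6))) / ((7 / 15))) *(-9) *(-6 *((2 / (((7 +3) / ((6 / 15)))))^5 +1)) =14238327906 / 13671875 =1041.43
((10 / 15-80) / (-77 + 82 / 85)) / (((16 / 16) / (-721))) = -14585830 / 19389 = -752.27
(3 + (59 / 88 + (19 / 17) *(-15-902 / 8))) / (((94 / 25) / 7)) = -36418725 / 140624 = -258.98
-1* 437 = -437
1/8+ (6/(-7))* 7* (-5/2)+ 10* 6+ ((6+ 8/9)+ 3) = 6121/72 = 85.01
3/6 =1/2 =0.50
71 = 71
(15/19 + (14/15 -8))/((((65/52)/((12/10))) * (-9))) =14312/21375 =0.67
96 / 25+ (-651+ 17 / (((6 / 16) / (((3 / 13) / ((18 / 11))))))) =-640.77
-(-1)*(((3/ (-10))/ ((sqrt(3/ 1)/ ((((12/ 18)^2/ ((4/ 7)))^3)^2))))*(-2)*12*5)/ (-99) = -470596*sqrt(3)/ 17537553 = -0.05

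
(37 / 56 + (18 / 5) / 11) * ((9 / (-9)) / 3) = -3043 / 9240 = -0.33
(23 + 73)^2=9216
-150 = -150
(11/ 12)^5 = 161051/ 248832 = 0.65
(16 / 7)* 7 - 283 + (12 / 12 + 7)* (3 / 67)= -17865 / 67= -266.64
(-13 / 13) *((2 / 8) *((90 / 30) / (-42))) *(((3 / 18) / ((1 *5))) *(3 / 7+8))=59 / 11760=0.01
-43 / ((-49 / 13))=559 / 49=11.41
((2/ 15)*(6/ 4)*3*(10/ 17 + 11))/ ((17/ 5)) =591/ 289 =2.04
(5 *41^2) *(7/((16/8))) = 58835/2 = 29417.50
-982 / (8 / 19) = -9329 / 4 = -2332.25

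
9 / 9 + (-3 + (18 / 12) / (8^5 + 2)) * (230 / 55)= -4161721 / 360470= -11.55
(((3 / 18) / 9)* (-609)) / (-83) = 0.14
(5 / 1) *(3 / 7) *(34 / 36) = 85 / 42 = 2.02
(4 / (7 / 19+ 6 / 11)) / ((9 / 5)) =4180 / 1719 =2.43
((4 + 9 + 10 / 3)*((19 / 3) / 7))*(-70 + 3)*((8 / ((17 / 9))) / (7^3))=-10184 / 833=-12.23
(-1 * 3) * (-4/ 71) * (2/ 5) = 24/ 355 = 0.07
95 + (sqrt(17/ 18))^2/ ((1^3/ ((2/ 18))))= 15407/ 162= 95.10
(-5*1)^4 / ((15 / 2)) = 250 / 3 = 83.33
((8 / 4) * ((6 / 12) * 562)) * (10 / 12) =1405 / 3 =468.33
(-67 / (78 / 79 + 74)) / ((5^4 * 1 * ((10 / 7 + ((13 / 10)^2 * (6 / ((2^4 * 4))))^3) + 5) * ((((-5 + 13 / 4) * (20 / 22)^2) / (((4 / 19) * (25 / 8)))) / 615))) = 20986363904000 / 337547269254693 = 0.06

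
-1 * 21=-21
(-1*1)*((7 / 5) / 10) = -7 / 50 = -0.14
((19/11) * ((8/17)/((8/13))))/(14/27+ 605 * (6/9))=6669/2039048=0.00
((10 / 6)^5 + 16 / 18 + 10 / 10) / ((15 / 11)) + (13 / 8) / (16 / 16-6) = 61183 / 5832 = 10.49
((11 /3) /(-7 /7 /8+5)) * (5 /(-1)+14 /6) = -704 /351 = -2.01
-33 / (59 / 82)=-2706 / 59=-45.86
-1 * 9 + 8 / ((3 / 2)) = -11 / 3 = -3.67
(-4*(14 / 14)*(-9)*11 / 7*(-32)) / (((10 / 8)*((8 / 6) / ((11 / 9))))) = -46464 / 35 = -1327.54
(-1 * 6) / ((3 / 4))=-8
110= 110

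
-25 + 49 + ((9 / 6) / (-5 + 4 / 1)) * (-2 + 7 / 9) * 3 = 59 / 2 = 29.50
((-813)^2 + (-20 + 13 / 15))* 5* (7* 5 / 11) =346998680 / 33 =10515111.52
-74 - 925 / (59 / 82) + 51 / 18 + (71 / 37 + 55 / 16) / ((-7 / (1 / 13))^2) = -168183159043 / 123959472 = -1356.76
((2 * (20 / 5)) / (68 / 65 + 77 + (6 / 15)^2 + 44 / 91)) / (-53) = -18200 / 9488007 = -0.00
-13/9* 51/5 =-221/15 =-14.73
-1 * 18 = -18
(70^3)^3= 40353607000000000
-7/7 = -1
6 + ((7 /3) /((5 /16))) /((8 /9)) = 14.40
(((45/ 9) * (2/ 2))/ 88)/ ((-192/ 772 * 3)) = -965/ 12672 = -0.08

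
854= 854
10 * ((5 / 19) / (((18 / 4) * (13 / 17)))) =1700 / 2223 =0.76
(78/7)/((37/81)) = 6318/259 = 24.39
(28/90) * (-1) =-14/45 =-0.31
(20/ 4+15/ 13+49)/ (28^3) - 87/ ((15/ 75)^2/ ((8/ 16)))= -310345683/ 285376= -1087.50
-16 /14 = -8 /7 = -1.14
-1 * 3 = -3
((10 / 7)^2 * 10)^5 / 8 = 125000000000000 / 282475249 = 442516.65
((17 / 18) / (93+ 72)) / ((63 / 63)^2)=17 / 2970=0.01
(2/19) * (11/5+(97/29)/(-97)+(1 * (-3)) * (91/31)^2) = -2.49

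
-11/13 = -0.85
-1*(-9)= 9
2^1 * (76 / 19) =8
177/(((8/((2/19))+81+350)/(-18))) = -6.28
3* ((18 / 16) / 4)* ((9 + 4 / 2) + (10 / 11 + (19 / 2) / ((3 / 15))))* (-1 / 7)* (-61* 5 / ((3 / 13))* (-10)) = -233201475 / 2464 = -94643.46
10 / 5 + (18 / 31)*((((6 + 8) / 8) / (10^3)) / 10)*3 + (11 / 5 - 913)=-908.80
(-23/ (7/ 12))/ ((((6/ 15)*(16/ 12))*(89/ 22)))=-11385/ 623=-18.27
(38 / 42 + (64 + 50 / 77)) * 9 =45429 / 77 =589.99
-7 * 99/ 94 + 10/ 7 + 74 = 44781/ 658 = 68.06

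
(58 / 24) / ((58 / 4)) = 1 / 6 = 0.17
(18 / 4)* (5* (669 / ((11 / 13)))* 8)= 1565460 / 11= 142314.55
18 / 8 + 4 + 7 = 53 / 4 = 13.25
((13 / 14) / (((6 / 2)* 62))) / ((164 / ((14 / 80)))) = 13 / 2440320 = 0.00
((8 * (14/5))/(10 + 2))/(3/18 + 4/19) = 1064/215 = 4.95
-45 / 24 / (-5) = 3 / 8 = 0.38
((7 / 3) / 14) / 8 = 1 / 48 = 0.02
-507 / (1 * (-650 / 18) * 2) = 351 / 50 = 7.02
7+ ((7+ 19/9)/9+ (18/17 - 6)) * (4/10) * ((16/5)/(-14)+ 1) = 10331/1785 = 5.79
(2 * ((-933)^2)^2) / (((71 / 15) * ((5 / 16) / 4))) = 290976422062464 / 71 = 4098259465668.51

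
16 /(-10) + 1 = -0.60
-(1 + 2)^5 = -243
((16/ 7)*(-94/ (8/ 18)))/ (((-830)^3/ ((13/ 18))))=611/ 1000627250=0.00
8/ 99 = 0.08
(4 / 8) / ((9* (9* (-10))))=-1 / 1620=-0.00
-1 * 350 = -350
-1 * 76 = -76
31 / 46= 0.67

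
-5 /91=-0.05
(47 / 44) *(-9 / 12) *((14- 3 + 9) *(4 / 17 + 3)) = -51.84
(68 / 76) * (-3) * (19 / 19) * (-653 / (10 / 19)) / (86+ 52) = 11101 / 460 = 24.13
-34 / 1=-34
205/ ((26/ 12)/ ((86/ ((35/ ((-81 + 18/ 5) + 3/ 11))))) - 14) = -64102680/ 4381319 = -14.63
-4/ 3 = -1.33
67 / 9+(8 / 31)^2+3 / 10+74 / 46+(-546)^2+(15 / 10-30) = 298096.92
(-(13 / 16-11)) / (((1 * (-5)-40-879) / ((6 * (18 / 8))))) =-1467 / 9856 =-0.15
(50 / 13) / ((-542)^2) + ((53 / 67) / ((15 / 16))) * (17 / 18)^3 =994426200673 / 1398960717570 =0.71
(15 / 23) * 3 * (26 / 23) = 1170 / 529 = 2.21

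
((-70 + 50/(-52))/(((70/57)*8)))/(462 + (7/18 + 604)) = -189297/27947920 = -0.01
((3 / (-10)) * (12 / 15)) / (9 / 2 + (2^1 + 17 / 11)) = -44 / 1475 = -0.03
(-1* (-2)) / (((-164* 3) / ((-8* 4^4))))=1024 / 123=8.33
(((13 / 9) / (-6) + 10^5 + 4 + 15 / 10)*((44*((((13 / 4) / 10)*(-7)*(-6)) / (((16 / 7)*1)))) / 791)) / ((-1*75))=-442.94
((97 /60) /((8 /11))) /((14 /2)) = 1067 /3360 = 0.32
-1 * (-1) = 1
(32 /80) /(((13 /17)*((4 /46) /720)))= 56304 /13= 4331.08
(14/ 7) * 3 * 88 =528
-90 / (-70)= 9 / 7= 1.29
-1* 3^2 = -9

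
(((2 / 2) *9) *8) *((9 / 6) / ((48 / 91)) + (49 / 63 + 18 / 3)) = 2771 / 4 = 692.75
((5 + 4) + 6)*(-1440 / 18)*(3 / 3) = -1200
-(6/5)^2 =-1.44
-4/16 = -1/4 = -0.25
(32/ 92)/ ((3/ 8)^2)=2.47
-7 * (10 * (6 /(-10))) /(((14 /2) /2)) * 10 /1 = 120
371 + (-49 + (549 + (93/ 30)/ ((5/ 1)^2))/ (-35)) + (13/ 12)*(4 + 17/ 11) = 180363829/ 577500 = 312.32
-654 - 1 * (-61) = -593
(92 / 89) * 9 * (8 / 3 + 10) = 10488 / 89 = 117.84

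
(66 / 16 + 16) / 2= 161 / 16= 10.06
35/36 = 0.97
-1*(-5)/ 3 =5/ 3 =1.67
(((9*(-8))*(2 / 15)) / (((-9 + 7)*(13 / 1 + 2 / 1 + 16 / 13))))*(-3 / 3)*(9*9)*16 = -404352 / 1055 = -383.27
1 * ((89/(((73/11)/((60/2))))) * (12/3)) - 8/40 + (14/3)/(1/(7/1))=1797751/1095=1641.78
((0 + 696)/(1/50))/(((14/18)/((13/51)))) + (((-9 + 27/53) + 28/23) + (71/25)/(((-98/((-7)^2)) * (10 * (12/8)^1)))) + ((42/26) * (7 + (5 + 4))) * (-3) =11320.14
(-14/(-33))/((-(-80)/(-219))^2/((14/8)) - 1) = -0.46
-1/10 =-0.10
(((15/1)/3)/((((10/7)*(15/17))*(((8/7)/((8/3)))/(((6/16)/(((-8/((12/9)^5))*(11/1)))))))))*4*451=-1092896/3645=-299.83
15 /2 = 7.50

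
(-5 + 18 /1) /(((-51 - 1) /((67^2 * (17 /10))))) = -76313 /40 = -1907.82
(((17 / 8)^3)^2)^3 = 14063084452067724991009 / 18014398509481984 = 780658.01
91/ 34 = 2.68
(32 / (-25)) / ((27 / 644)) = -30.53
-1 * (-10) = 10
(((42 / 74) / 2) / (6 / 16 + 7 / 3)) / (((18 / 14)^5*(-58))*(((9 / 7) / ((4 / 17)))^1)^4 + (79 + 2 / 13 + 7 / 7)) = -1301645947392 / 2255795333427940985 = -0.00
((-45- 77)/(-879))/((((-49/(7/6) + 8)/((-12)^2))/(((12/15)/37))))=-11712/921485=-0.01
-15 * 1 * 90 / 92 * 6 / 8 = -2025 / 184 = -11.01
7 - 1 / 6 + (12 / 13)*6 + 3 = 1199 / 78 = 15.37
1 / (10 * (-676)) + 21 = 141959 / 6760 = 21.00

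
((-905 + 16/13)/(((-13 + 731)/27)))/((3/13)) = -105741/718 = -147.27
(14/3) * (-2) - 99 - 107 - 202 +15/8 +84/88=-109429/264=-414.50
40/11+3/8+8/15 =5999/1320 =4.54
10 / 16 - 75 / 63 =-95 / 168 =-0.57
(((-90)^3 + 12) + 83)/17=-728905/17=-42876.76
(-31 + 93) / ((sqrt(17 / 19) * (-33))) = -62 * sqrt(323) / 561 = -1.99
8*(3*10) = 240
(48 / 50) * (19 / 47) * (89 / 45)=13528 / 17625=0.77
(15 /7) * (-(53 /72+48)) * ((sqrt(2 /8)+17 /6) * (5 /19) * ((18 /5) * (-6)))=263175 /133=1978.76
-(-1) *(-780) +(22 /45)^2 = -1579016 /2025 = -779.76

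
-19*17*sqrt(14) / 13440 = -323*sqrt(14) / 13440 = -0.09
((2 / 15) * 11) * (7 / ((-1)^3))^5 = -369754 / 15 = -24650.27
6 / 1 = 6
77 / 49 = 11 / 7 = 1.57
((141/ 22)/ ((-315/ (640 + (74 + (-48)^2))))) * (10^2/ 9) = -472820/ 693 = -682.28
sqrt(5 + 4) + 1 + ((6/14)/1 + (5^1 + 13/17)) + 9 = 2284/119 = 19.19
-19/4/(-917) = 19/3668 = 0.01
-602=-602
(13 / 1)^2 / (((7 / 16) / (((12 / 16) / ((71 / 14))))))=4056 / 71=57.13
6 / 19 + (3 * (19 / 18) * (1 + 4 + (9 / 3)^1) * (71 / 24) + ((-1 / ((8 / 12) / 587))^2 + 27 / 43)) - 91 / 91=22804745323 / 29412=775355.14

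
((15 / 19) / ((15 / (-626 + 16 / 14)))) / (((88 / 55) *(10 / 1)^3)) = -2187 / 106400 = -0.02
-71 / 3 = -23.67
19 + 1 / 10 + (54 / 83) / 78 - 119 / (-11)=3551979 / 118690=29.93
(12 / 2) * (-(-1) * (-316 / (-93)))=632 / 31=20.39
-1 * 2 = -2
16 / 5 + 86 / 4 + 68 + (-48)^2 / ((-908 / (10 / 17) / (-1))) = 3634893 / 38590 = 94.19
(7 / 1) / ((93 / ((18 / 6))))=7 / 31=0.23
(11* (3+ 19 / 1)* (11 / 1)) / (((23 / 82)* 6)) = 109142 / 69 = 1581.77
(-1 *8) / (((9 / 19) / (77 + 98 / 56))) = -1330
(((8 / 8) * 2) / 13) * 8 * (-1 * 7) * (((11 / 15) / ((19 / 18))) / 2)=-2.99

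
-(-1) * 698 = 698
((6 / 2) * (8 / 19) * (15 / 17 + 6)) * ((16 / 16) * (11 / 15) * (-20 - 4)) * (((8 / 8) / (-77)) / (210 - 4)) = 11232 / 1164415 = 0.01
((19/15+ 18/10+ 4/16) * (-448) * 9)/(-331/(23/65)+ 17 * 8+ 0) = 512624/30645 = 16.73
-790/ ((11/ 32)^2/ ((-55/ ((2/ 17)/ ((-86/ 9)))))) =-2956748800/ 99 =-29866149.49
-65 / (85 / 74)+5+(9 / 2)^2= -2131 / 68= -31.34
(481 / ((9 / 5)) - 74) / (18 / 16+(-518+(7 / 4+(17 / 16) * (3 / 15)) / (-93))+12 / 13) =-56065360 / 149714733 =-0.37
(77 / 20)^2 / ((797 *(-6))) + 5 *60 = 573834071 / 1912800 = 300.00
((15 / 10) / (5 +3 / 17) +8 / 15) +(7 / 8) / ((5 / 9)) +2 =11611 / 2640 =4.40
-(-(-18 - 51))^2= -4761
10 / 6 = 5 / 3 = 1.67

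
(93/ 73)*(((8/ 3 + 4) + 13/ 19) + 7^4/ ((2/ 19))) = 80634751/ 2774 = 29068.04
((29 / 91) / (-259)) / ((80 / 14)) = -0.00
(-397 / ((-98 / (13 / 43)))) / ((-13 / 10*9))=-0.10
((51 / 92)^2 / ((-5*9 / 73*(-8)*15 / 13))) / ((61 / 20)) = 274261 / 15489120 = 0.02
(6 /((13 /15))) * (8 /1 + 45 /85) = 59.05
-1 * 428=-428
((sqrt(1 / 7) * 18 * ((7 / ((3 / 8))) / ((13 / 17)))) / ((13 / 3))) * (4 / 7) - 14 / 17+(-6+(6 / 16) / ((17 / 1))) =-925 / 136+9792 * sqrt(7) / 1183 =15.10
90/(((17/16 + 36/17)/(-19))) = -93024/173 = -537.71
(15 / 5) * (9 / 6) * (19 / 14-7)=-711 / 28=-25.39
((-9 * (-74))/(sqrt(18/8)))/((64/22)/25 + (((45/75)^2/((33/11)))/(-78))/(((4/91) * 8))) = 2604800/657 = 3964.69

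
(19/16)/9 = 19/144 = 0.13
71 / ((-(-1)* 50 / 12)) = 426 / 25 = 17.04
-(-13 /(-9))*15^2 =-325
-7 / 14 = -1 / 2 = -0.50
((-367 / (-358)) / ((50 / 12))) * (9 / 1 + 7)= 17616 / 4475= 3.94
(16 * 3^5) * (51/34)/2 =2916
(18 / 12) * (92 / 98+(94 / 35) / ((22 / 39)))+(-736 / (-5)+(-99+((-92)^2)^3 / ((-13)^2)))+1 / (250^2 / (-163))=20426584430847958417 / 5693187500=3587899472.98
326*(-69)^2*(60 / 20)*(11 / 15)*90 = 307313028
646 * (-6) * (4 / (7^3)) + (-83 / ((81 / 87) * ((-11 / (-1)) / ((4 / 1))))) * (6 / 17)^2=-161071264 / 3271191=-49.24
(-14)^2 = 196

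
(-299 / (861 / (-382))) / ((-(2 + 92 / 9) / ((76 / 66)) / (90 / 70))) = -19531278 / 1215445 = -16.07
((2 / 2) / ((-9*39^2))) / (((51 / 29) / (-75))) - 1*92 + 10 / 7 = -147534967 / 1628991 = -90.57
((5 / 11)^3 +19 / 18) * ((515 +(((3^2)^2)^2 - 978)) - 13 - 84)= 165261539 / 23958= 6897.97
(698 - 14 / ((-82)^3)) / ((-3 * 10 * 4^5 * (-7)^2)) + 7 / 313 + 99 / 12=1074430907839753 / 129889244405760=8.27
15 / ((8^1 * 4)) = 15 / 32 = 0.47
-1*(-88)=88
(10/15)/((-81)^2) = 0.00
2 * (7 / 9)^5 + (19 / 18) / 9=81079 / 118098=0.69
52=52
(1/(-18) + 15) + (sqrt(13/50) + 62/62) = sqrt(26)/10 + 287/18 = 16.45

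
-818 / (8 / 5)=-511.25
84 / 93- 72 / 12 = -158 / 31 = -5.10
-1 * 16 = -16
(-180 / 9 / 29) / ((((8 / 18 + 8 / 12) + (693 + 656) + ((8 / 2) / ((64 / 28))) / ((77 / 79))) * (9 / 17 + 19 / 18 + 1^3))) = -484704 / 2456101669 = -0.00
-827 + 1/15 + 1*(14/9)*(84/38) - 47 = -82697/95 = -870.49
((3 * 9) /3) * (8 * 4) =288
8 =8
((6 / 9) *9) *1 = 6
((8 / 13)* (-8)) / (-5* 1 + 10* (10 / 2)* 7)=-64 / 4485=-0.01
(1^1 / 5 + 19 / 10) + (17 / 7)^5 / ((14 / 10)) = 73463479 / 1176490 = 62.44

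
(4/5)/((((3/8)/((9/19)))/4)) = 384/95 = 4.04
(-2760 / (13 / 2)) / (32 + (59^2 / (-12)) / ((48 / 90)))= 176640 / 212953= 0.83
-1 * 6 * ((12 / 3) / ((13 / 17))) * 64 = -26112 / 13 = -2008.62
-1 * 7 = -7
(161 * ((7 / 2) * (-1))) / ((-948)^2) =-0.00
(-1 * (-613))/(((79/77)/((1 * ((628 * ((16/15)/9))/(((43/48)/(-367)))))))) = -2784946605056/152865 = -18218340.40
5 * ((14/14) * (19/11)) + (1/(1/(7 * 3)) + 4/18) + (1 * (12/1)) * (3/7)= 24256/693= 35.00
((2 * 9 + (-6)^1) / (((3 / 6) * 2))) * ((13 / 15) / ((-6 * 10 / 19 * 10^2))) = -247 / 7500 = -0.03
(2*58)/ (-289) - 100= -29016/ 289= -100.40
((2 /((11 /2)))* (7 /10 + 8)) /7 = 174 /385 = 0.45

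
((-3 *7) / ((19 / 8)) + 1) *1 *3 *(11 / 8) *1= -4917 / 152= -32.35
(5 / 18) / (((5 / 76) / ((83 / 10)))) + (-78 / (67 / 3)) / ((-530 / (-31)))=5567284 / 159795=34.84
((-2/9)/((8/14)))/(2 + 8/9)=-0.13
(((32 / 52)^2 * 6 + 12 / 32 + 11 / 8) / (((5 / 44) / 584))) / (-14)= -8733428 / 5915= -1476.49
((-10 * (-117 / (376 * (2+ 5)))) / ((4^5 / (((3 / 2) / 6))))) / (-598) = -0.00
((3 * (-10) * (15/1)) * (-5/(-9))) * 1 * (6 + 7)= -3250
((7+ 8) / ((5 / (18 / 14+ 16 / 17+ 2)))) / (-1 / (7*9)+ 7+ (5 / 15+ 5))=13581 / 13192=1.03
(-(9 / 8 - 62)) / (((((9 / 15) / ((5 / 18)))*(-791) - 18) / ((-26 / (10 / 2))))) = 0.18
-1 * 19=-19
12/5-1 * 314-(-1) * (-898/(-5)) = -132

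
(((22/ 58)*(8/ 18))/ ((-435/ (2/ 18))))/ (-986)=22/ 503754795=0.00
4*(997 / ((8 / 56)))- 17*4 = 27848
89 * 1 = 89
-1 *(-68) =68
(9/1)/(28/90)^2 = 18225/196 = 92.98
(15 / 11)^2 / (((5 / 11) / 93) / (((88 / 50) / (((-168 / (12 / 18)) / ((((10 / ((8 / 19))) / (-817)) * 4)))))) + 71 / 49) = 341775 / 1372496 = 0.25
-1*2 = -2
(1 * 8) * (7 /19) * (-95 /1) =-280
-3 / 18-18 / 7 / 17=-227 / 714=-0.32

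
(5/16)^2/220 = 5/11264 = 0.00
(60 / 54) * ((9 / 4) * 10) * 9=225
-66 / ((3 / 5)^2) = -550 / 3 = -183.33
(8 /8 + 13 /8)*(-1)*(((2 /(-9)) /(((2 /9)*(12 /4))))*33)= 231 /8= 28.88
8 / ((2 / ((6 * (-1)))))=-24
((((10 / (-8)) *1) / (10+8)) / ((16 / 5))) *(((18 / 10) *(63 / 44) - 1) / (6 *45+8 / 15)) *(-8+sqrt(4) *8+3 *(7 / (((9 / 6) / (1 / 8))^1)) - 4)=-199525 / 274255872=-0.00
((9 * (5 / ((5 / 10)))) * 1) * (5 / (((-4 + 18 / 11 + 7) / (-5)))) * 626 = -5164500 / 17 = -303794.12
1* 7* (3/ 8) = 21/ 8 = 2.62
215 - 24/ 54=1931/ 9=214.56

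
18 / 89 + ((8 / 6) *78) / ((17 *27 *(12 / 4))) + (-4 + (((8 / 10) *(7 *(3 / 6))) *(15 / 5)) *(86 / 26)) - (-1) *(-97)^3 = -7270111241317 / 7965945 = -912648.94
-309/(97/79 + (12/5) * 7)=-122055/7121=-17.14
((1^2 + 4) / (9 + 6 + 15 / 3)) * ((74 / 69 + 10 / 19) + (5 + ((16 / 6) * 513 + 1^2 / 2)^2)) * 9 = 29462871489 / 6992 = 4213797.41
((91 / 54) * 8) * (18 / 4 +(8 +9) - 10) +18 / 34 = 71405 / 459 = 155.57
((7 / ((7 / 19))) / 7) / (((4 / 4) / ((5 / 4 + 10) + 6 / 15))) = 31.62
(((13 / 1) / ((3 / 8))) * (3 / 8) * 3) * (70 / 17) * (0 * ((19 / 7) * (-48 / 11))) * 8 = 0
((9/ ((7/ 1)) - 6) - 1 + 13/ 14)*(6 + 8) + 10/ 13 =-861/ 13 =-66.23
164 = 164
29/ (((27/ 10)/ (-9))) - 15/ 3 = -305/ 3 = -101.67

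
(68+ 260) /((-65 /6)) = -1968 /65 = -30.28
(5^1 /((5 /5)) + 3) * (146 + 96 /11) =1237.82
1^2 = 1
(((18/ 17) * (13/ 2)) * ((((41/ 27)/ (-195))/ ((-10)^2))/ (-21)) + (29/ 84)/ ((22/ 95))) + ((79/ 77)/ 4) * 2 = 70820777/ 35343000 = 2.00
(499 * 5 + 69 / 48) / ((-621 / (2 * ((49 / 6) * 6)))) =-1957207 / 4968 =-393.96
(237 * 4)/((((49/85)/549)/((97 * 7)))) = 4291126740/7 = 613018105.71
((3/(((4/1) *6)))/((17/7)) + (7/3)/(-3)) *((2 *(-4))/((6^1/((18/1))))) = 889/51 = 17.43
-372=-372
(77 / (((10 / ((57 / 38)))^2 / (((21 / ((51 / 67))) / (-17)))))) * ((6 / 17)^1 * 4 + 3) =-975051 / 78608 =-12.40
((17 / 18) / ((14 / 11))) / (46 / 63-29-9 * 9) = -187 / 27536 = -0.01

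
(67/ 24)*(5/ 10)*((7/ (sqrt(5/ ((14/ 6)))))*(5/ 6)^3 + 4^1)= 11725*sqrt(105)/ 31104 + 67/ 12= 9.45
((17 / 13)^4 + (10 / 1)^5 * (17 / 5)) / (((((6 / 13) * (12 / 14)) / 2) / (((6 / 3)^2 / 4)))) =67975764647 / 39546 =1718903.67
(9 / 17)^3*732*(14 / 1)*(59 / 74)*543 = 119670881652 / 181781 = 658324.48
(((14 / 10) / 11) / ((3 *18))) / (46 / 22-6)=-7 / 11610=-0.00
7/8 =0.88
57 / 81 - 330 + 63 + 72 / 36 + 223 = -1115 / 27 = -41.30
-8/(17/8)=-64/17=-3.76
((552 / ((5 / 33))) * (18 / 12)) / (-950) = -13662 / 2375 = -5.75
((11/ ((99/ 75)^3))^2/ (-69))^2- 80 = -43329901430990807855/ 542368825947077481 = -79.89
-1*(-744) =744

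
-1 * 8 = -8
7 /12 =0.58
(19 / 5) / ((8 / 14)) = 133 / 20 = 6.65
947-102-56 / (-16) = 1697 / 2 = 848.50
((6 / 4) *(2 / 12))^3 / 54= 1 / 3456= 0.00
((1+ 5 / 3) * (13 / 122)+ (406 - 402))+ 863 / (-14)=-146953 / 2562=-57.36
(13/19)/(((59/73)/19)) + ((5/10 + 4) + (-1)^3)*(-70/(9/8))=-107099/531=-201.69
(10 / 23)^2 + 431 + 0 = 228099 / 529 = 431.19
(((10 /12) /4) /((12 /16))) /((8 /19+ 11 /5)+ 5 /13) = 6175 /66816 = 0.09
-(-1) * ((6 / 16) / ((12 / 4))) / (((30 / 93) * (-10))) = -31 / 800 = -0.04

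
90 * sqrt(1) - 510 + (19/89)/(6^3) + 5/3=-418.33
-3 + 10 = 7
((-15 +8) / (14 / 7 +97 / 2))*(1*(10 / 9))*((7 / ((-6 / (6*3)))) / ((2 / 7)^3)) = 84035 / 606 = 138.67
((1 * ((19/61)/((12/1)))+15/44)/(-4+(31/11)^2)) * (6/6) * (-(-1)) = 16247/174582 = 0.09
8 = 8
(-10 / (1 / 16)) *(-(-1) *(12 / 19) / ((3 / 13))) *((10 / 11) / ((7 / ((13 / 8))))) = -135200 / 1463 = -92.41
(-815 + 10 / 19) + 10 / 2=-15380 / 19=-809.47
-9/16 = -0.56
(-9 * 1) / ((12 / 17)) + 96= 333 / 4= 83.25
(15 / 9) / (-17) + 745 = 37990 / 51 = 744.90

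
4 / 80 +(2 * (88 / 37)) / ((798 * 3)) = 46049 / 885780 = 0.05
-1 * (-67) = 67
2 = 2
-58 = -58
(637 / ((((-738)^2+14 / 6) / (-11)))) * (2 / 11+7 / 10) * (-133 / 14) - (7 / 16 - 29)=3747638507 / 130715120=28.67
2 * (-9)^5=-118098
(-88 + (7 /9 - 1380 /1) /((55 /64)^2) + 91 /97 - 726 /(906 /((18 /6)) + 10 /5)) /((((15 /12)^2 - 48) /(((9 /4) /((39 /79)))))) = 62058012702373 /323097896550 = 192.07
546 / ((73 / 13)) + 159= 18705 / 73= 256.23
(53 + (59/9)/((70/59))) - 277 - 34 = -159059/630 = -252.47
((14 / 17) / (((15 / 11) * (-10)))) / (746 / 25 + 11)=-77 / 52071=-0.00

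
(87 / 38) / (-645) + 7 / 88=27319 / 359480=0.08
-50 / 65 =-10 / 13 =-0.77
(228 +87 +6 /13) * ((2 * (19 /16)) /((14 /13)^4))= 171188043 /307328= 557.02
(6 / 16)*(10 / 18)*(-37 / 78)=-185 / 1872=-0.10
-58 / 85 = -0.68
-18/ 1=-18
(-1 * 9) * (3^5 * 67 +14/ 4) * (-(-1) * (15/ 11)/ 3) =-1465605/ 22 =-66618.41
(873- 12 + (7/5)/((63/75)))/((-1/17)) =-43996/3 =-14665.33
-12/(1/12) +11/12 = -1717/12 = -143.08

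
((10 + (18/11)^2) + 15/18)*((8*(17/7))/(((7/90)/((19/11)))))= 380196840/65219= 5829.54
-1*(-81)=81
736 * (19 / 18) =6992 / 9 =776.89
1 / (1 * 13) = 1 / 13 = 0.08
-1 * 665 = -665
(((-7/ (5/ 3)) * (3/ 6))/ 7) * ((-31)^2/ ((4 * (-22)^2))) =-2883/ 19360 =-0.15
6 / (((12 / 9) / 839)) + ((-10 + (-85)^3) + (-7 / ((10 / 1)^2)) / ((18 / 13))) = -1098647191 / 1800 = -610359.55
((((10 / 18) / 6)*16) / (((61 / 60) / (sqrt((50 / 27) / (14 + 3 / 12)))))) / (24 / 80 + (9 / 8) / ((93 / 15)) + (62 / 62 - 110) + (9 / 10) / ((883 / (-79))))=-8759360000*sqrt(38) / 11162897759547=-0.00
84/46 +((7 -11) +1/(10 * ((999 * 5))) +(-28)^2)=898200923/1148850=781.83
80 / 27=2.96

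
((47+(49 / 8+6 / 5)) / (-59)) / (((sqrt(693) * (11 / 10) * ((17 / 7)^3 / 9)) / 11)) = -319431 * sqrt(77) / 12754148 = -0.22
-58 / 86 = -29 / 43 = -0.67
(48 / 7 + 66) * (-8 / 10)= -408 / 7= -58.29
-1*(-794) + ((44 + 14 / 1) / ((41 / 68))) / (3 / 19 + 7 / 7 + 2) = 507044 / 615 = 824.46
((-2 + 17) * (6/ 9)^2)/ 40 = 1/ 6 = 0.17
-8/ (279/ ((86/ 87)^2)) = -59168/ 2111751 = -0.03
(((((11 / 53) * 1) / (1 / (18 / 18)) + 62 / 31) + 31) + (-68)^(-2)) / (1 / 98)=398776357 / 122536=3254.36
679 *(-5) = -3395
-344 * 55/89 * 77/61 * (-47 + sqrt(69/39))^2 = -41869581600/70577 + 136942960 * sqrt(299)/70577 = -559695.32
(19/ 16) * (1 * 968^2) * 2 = 2225432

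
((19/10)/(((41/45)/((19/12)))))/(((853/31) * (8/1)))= 33573/2238272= 0.01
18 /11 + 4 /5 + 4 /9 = 1426 /495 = 2.88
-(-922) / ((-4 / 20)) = -4610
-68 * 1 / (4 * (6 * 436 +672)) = -17 / 3288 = -0.01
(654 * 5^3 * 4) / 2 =163500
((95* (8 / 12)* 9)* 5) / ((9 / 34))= 32300 / 3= 10766.67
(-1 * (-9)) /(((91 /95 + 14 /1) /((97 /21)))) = 27645 /9947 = 2.78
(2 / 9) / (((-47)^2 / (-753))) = -502 / 6627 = -0.08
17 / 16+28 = 465 / 16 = 29.06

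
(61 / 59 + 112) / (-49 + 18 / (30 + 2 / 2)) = -10881 / 4661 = -2.33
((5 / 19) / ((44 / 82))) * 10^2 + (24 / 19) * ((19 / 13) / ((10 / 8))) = 686314 / 13585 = 50.52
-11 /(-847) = 1 /77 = 0.01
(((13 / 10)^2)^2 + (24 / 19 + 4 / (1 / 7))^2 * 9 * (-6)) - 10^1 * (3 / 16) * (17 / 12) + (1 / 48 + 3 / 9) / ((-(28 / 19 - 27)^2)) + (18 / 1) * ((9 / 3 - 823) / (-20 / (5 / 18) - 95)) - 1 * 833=-1599153909141493397 / 34034422980000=-46986.37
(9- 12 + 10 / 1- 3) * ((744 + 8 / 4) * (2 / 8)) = 746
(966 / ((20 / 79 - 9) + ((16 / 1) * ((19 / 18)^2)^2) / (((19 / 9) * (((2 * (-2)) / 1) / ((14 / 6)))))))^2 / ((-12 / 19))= -705664612441102608 / 96784178031025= -7291.12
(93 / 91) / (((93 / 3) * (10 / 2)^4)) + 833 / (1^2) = 47376878 / 56875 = 833.00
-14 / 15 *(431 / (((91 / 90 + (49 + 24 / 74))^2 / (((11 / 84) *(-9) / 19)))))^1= 5257247490 / 533813715091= 0.01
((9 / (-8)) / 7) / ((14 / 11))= -99 / 784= -0.13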